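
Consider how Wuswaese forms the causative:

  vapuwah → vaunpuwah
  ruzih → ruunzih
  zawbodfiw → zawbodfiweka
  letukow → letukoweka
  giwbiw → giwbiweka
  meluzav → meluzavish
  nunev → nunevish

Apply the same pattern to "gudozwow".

ruzih and zawbodfiw both have last vowel 'i' yet inflect differently (ruunzih, zawbodfiweka), so the last vowel is not what conditions the rule; the final letter is.
"gudozwow" ends in -w. The stems ending in -w (zawbodfiw → zawbodfiweka, letukow → letukoweka, giwbiw → giwbiweka) add -eka.
So gudozwow → gudozwoweka.

gudozwoweka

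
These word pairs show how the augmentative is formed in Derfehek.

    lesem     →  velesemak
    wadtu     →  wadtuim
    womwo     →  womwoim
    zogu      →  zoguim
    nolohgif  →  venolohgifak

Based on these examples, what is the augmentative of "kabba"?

zogu and lesem both have 2 vowels yet inflect differently (zoguim, velesemak), so the number of vowels is not what conditions the rule; whether the stem ends in a vowel or a consonant is.
"kabba" ends in a vowel. The stems ending in a vowel (zogu → zoguim, wadtu → wadtuim, womwo → womwoim) add -im.
The other pattern: stems ending in a consonant add ve- … -ak around the stem.
So kabba → kabbaim.

kabbaim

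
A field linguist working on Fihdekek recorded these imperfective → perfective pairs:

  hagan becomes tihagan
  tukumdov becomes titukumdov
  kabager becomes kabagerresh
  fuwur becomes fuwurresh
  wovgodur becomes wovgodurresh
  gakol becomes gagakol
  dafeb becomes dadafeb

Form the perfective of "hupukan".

tihupukan

tukumdov and gakol both have last vowel 'o' yet inflect differently (titukumdov, gagakol), so the last vowel is not what conditions the rule; the final letter is.
"hupukan" ends in -n. The one such stem in the data (hagan → tihagan) adds the prefix ti-, so the same rule applies.
So hupukan → tihupukan.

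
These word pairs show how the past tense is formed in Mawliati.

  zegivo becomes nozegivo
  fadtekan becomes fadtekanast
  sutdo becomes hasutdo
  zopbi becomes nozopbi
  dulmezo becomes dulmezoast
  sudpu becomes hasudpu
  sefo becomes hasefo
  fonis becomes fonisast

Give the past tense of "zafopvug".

nozafopvug

sutdo and zegivo both end in -o yet inflect differently (hasutdo, nozegivo), so the final letter is not what conditions the rule; the first letter is.
"zafopvug" begins with z-. The stems beginning with z- (zopbi → nozopbi, zegivo → nozegivo) add the prefix no-.
So zafopvug → nozafopvug.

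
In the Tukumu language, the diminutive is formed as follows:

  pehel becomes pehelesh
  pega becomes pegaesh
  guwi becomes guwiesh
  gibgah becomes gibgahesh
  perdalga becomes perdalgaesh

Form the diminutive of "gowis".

Every pair shown (pehel → pehelesh, pega → pegaesh, guwi → guwiesh, …) follows the same rule: add -esh.
So gowis → gowisesh.

gowisesh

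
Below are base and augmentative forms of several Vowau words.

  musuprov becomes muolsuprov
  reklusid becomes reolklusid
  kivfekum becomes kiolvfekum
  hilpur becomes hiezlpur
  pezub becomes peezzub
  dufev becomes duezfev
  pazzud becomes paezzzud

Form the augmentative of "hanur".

"hanur" has 2 vowels. The stems with 2 vowels (hilpur → hiezlpur, pezub → peezzub, dufev → duezfev) insert -ez- after the first vowel.
So hanur → haeznur.

haeznur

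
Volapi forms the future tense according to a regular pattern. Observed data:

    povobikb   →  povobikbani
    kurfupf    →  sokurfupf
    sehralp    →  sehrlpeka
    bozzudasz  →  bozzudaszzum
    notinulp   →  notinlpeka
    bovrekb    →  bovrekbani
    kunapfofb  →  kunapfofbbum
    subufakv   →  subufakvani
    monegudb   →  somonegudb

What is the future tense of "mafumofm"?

mafumofmmum

povobikb and kunapfofb both end in -b yet inflect differently (povobikbani, kunapfofbbum), so the final letter is not what conditions the rule; the second-to-last letter is.
"mafumofm" has second-to-last letter 'f'. The one such stem in the data (kunapfofb → kunapfofbbum) doubles the final consonant and adds -um (as does bozzudasz), so the same rule applies.
The other patterns: stems whose second-to-last letter is 'k' add -ani; stems whose second-to-last letter is 'l' delete the last vowel and add -eka; stems whose second-to-last letter is 'd' or 'p' add the prefix so-.
So mafumofm → mafumofmmum.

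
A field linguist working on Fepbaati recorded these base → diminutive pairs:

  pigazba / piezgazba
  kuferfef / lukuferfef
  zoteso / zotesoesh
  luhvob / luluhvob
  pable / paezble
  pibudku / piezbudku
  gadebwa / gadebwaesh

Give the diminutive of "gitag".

gitagesh

pigazba and gadebwa both end in -a yet inflect differently (piezgazba, gadebwaesh), so the final letter is not what conditions the rule; the first letter is.
"gitag" begins with g-. The one such stem in the data (gadebwa → gadebwaesh) adds -esh, so the same rule applies.
The other patterns: stems beginning with k- or l- add the prefix lu-; stems beginning with p- insert -ez- after the first vowel.
So gitag → gitagesh.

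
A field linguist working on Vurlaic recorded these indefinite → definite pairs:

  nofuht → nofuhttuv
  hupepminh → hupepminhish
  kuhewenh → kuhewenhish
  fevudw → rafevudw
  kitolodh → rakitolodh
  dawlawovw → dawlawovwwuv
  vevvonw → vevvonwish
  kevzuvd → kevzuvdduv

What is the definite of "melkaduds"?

hupepminh and kitolodh both end in -h yet inflect differently (hupepminhish, rakitolodh), so the final letter is not what conditions the rule; the second-to-last letter is.
"melkaduds" has second-to-last letter 'd'. The stems whose second-to-last letter is 'd' (kitolodh → rakitolodh, fevudw → rafevudw) add the prefix ra-.
So melkaduds → ramelkaduds.

ramelkaduds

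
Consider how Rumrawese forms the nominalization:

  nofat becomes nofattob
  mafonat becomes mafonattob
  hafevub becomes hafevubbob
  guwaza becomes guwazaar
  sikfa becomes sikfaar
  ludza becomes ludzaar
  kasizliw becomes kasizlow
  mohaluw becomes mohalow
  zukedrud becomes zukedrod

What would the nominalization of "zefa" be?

zefaar

nofat and guwaza both have last vowel 'a' yet inflect differently (nofattob, guwazaar), so the last vowel is not what conditions the rule; the final letter is.
"zefa" ends in -a. The stems ending in -a (guwaza → guwazaar, sikfa → sikfaar, ludza → ludzaar) add -ar.
The other patterns: stems ending in -b or -t double the final consonant and add -ob; stems ending in -d or -w change the last vowel to 'o'.
So zefa → zefaar.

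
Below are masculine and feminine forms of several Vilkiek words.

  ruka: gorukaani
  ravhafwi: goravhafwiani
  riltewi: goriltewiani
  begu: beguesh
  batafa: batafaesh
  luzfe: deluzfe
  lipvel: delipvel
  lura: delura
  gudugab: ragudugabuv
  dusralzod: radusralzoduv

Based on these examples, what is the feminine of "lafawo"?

delafawo

ruka and batafa both end in -a yet inflect differently (gorukaani, batafaesh), so the final letter is not what conditions the rule; the first letter is.
"lafawo" begins with l-. The stems beginning with l- (luzfe → deluzfe, lipvel → delipvel, lura → delura) add the prefix de-.
The other patterns: stems beginning with r- add go- … -ani around the stem; stems beginning with b- add -esh; stems beginning with d- or g- add ra- … -uv around the stem.
So lafawo → delafawo.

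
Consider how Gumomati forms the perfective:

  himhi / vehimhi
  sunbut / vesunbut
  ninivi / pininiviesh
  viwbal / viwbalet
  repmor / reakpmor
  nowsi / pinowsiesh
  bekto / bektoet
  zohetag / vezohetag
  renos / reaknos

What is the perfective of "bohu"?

"bohu" begins with b-. The one such stem in the data (bekto → bektoet) adds -et, so the same rule applies.
The other patterns: stems beginning with n- add pi- … -esh around the stem; stems beginning with r- insert -ak- after the first vowel; stems beginning with h-, s- or z- add the prefix ve-.
So bohu → bohuet.

bohuet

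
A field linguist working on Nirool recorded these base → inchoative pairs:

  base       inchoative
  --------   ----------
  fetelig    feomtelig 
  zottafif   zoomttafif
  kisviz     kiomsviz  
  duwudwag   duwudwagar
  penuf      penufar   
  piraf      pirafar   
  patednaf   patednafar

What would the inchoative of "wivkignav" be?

wivkignavar

fetelig and duwudwag both end in -g yet inflect differently (feomtelig, duwudwagar), so the final letter is not what conditions the rule; the last vowel is.
"wivkignav" has last vowel 'a'. The stems whose last vowel is 'a' (duwudwag → duwudwagar, piraf → pirafar, patednaf → patednafar) add -ar.
The other pattern: stems whose last vowel is 'i' insert -om- after the first vowel.
So wivkignav → wivkignavar.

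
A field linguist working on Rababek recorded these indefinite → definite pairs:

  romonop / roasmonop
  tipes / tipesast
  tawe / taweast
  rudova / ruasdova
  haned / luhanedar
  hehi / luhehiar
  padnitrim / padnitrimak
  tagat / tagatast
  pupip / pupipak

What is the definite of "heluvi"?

luheluviar

pupip and romonop both end in -p yet inflect differently (pupipak, roasmonop), so the final letter is not what conditions the rule; the first letter is.
"heluvi" begins with h-. The stems beginning with h- (hehi → luhehiar, haned → luhanedar) add lu- … -ar around the stem.
The other patterns: stems beginning with t- add -ast; stems beginning with p- add -ak; stems beginning with r- insert -as- after the first vowel.
So heluvi → luheluviar.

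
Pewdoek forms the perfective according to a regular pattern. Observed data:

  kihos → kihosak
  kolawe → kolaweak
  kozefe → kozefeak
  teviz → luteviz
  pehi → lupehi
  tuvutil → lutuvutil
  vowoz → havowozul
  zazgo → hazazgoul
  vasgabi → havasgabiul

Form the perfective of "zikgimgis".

teviz and vowoz both end in -z yet inflect differently (luteviz, havowozul), so the final letter is not what conditions the rule; the first letter is.
"zikgimgis" begins with z-. The one such stem in the data (zazgo → hazazgoul) adds ha- … -ul around the stem, so the same rule applies.
The other patterns: stems beginning with k- add -ak; stems beginning with p- or t- add the prefix lu-.
So zikgimgis → hazikgimgisul.

hazikgimgisul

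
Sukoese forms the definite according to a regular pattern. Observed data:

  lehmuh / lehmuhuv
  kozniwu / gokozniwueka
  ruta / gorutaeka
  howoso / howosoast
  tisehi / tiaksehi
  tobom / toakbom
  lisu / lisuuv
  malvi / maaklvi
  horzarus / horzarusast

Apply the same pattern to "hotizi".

hotiziast

lisu and kozniwu both end in -u yet inflect differently (lisuuv, gokozniwueka), so the final letter is not what conditions the rule; the first letter is.
"hotizi" begins with h-. The stems beginning with h- (howoso → howosoast, horzarus → horzarusast) add -ast.
The other patterns: stems beginning with l- add -uv; stems beginning with k- or r- add go- … -eka around the stem; stems beginning with m- or t- insert -ak- after the first vowel.
So hotizi → hotiziast.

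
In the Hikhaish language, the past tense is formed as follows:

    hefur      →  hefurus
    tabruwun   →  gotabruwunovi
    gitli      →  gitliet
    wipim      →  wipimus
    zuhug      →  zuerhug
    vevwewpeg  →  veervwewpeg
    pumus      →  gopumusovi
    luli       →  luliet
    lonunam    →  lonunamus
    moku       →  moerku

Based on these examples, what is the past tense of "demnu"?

"demnu" ends in -u. The one such stem in the data (moku → moerku) inserts -er- after the first vowel (as do vevwewpeg, zuhug), so the same rule applies.
The other patterns: stems ending in -m or -r add -us; stems ending in -i add -et; stems ending in -n or -s add go- … -ovi around the stem.
So demnu → deermnu.

deermnu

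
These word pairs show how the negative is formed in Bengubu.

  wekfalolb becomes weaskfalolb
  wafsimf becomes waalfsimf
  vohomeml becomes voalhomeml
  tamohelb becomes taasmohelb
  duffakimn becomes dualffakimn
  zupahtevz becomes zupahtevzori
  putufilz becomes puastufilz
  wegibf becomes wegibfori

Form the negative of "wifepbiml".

wafsimf and wegibf both end in -f yet inflect differently (waalfsimf, wegibfori), so the final letter is not what conditions the rule; the second-to-last letter is.
"wifepbiml" has second-to-last letter 'm'. The stems whose second-to-last letter is 'm' (wafsimf → waalfsimf, vohomeml → voalhomeml, duffakimn → dualffakimn) insert -al- after the first vowel.
So wifepbiml → wialfepbiml.

wialfepbiml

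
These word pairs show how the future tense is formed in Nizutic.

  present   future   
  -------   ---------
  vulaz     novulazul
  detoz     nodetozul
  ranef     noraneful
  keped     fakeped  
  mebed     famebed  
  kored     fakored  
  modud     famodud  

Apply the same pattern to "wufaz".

nowufazul

mebed and ranef both have last vowel 'e' yet inflect differently (famebed, noraneful), so the last vowel is not what conditions the rule; the final letter is.
"wufaz" ends in -z. The stems ending in -z (vulaz → novulazul, detoz → nodetozul) add no- … -ul around the stem.
So wufaz → nowufazul.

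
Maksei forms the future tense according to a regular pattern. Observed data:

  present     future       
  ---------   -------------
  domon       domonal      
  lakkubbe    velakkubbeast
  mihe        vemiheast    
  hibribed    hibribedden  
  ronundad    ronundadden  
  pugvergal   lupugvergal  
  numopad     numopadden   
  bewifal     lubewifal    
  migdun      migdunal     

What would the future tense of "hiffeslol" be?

numopad and bewifal both have last vowel 'a' yet inflect differently (numopadden, lubewifal), so the last vowel is not what conditions the rule; the final letter is.
"hiffeslol" ends in -l. The stems ending in -l (bewifal → lubewifal, pugvergal → lupugvergal) add the prefix lu-.
So hiffeslol → luhiffeslol.

luhiffeslol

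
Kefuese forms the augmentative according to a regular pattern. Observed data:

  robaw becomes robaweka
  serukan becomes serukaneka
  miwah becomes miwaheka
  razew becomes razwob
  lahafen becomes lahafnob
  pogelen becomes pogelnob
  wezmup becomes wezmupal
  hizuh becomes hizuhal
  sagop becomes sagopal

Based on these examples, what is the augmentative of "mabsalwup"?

mabsalwupal

robaw and razew both end in -w yet inflect differently (robaweka, razwob), so the final letter is not what conditions the rule; the last vowel is.
"mabsalwup" has last vowel 'u'. The stems whose last vowel is 'u' (wezmup → wezmupal, hizuh → hizuhal) add -al.
So mabsalwup → mabsalwupal.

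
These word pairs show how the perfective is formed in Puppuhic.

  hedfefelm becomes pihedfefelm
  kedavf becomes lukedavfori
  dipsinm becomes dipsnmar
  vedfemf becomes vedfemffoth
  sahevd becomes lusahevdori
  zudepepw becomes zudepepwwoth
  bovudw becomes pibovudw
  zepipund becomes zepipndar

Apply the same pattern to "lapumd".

"lapumd" has second-to-last letter 'm'. The one such stem in the data (vedfemf → vedfemffoth) doubles the final consonant and adds -oth (as does zudepepw), so the same rule applies.
So lapumd → lapumddoth.

lapumddoth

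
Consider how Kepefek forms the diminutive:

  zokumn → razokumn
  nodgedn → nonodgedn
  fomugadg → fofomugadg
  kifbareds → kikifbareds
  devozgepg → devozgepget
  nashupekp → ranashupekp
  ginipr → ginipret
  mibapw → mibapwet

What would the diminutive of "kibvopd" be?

"kibvopd" has second-to-last letter 'p'. The stems whose second-to-last letter is 'p' (devozgepg → devozgepget, mibapw → mibapwet, ginipr → ginipret) add -et.
So kibvopd → kibvopdet.

kibvopdet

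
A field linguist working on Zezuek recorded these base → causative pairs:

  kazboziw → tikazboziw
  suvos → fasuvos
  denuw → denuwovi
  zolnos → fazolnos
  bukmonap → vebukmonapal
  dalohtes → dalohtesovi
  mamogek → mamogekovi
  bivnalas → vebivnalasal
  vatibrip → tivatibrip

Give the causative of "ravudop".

faravudop

vatibrip and bukmonap both end in -p yet inflect differently (tivatibrip, vebukmonapal), so the final letter is not what conditions the rule; the last vowel is.
"ravudop" has last vowel 'o'. The stems whose last vowel is 'o' (zolnos → fazolnos, suvos → fasuvos) add the prefix fa-.
The other patterns: stems whose last vowel is 'i' add the prefix ti-; stems whose last vowel is 'a' add ve- … -al around the stem; stems whose last vowel is 'e' or 'u' add -ovi.
So ravudop → faravudop.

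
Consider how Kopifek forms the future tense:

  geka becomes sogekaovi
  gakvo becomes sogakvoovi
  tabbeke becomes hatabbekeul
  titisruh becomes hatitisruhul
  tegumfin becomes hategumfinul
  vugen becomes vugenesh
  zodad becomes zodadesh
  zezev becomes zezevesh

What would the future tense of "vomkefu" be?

tegumfin and vugen both end in -n yet inflect differently (hategumfinul, vugenesh), so the final letter is not what conditions the rule; the first letter is.
"vomkefu" begins with v-. The one such stem in the data (vugen → vugenesh) adds -esh, so the same rule applies.
The other patterns: stems beginning with g- add so- … -ovi around the stem; stems beginning with t- add ha- … -ul around the stem.
So vomkefu → vomkefuesh.

vomkefuesh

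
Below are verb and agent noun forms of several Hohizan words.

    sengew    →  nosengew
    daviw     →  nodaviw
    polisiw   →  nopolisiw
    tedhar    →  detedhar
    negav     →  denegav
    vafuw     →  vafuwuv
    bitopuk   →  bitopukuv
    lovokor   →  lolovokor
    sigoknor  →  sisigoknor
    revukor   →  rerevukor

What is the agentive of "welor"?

wewelor

sengew and vafuw both end in -w yet inflect differently (nosengew, vafuwuv), so the final letter is not what conditions the rule; the last vowel is.
"welor" has last vowel 'o'. The stems whose last vowel is 'o' (lovokor → lolovokor, sigoknor → sisigoknor, revukor → rerevukor) repeat the first consonant+vowel as a prefix.
The other patterns: stems whose last vowel is 'e' or 'i' add the prefix no-; stems whose last vowel is 'a' add the prefix de-; stems whose last vowel is 'u' add -uv.
So welor → wewelor.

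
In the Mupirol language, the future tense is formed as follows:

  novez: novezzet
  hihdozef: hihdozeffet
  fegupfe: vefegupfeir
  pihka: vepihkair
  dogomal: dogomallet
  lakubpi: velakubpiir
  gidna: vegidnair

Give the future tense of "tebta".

vetebtair

pihka and dogomal both have last vowel 'a' yet inflect differently (vepihkair, dogomallet), so the last vowel is not what conditions the rule; whether the stem ends in a vowel or a consonant is.
"tebta" ends in a vowel. The stems ending in a vowel (pihka → vepihkair, gidna → vegidnair, lakubpi → velakubpiir) add ve- … -ir around the stem.
The other pattern: stems ending in a consonant double the final consonant and add -et.
So tebta → vetebtair.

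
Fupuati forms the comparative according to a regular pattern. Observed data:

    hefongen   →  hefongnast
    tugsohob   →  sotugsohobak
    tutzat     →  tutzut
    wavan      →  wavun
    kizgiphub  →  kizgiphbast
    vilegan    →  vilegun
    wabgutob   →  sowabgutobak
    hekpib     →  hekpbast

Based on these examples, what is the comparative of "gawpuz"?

tugsohob and hekpib both end in -b yet inflect differently (sotugsohobak, hekpbast), so the final letter is not what conditions the rule; the last vowel is.
"gawpuz" has last vowel 'u'. The one such stem in the data (kizgiphub → kizgiphbast) deletes the last vowel and adds -ast (as do hekpib, hefongen), so the same rule applies.
The other patterns: stems whose last vowel is 'a' change the last vowel to 'u'; stems whose last vowel is 'o' add so- … -ak around the stem.
So gawpuz → gawpzast.

gawpzast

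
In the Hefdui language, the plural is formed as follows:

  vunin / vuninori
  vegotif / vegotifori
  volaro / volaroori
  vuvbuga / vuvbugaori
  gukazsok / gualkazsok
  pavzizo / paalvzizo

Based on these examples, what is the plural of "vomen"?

volaro and pavzizo both end in -o yet inflect differently (volaroori, paalvzizo), so the final letter is not what conditions the rule; the first letter is.
"vomen" begins with v-. The stems beginning with v- (vunin → vuninori, vegotif → vegotifori, volaro → volaroori) add -ori.
The other pattern: stems beginning with g- or p- insert -al- after the first vowel.
So vomen → vomenori.

vomenori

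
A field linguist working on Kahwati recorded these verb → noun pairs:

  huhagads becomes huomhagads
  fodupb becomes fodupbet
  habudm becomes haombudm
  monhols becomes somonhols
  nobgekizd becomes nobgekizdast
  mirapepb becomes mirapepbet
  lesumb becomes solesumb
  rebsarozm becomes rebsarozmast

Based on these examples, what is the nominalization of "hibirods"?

rebsarozm and habudm both end in -m yet inflect differently (rebsarozmast, haombudm), so the final letter is not what conditions the rule; the second-to-last letter is.
"hibirods" has second-to-last letter 'd'. The stems whose second-to-last letter is 'd' (habudm → haombudm, huhagads → huomhagads) insert -om- after the first vowel.
So hibirods → hiombirods.

hiombirods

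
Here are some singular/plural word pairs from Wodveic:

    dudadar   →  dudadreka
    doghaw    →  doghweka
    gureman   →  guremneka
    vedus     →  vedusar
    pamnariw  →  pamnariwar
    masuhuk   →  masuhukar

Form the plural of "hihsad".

hihsdeka

doghaw and pamnariw both end in -w yet inflect differently (doghweka, pamnariwar), so the final letter is not what conditions the rule; the last vowel is.
"hihsad" has last vowel 'a'. The stems whose last vowel is 'a' (dudadar → dudadreka, doghaw → doghweka, gureman → guremneka) delete the last vowel and add -eka.
So hihsad → hihsdeka.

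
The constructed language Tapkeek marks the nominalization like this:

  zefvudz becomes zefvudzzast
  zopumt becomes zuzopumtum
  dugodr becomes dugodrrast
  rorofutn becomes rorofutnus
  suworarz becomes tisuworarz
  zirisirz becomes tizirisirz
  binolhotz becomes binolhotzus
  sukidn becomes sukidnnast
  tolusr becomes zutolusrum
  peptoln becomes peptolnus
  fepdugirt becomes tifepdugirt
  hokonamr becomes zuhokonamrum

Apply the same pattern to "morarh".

dugodr and tolusr both end in -r yet inflect differently (dugodrrast, zutolusrum), so the final letter is not what conditions the rule; the second-to-last letter is.
"morarh" has second-to-last letter 'r'. The stems whose second-to-last letter is 'r' (suworarz → tisuworarz, fepdugirt → tifepdugirt, zirisirz → tizirisirz) add the prefix ti-.
The other patterns: stems whose second-to-last letter is 'd' double the final consonant and add -ast; stems whose second-to-last letter is 'm' or 's' add zu- … -um around the stem; stems whose second-to-last letter is 'l' or 't' add -us.
So morarh → timorarh.

timorarh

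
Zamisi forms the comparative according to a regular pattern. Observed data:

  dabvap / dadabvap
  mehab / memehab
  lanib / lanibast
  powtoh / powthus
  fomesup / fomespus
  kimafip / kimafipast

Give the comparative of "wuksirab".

dabvap and kimafip both end in -p yet inflect differently (dadabvap, kimafipast), so the final letter is not what conditions the rule; the last vowel is.
"wuksirab" has last vowel 'a'. The stems whose last vowel is 'a' (mehab → memehab, dabvap → dadabvap) repeat the first consonant+vowel as a prefix.
The other patterns: stems whose last vowel is 'i' add -ast; stems whose last vowel is 'o' or 'u' delete the last vowel and add -us.
So wuksirab → wuwuksirab.

wuwuksirab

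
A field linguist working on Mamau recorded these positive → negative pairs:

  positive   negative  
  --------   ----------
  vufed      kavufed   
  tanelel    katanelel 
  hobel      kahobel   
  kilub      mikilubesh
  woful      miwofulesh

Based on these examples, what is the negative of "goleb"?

kagoleb

"goleb" has last vowel 'e'. The stems whose last vowel is 'e' (vufed → kavufed, tanelel → katanelel, hobel → kahobel) add the prefix ka-.
The other pattern: stems whose last vowel is 'u' add mi- … -esh around the stem.
So goleb → kagoleb.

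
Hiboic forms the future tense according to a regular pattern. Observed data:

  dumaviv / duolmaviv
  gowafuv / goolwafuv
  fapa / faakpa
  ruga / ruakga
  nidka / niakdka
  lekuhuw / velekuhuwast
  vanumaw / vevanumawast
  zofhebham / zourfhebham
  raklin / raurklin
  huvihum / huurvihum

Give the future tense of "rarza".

gowafuv and lekuhuw both have last vowel 'u' yet inflect differently (goolwafuv, velekuhuwast), so the last vowel is not what conditions the rule; the final letter is.
"rarza" ends in -a. The stems ending in -a (fapa → faakpa, ruga → ruakga, nidka → niakdka) insert -ak- after the first vowel.
So rarza → raakrza.

raakrza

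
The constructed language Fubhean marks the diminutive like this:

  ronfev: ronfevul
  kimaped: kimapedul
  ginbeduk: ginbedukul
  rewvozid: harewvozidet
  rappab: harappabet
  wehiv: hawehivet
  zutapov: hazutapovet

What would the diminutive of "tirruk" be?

kimaped and rewvozid both end in -d yet inflect differently (kimapedul, harewvozidet), so the final letter is not what conditions the rule; the last vowel is.
"tirruk" has last vowel 'u'. The one such stem in the data (ginbeduk → ginbedukul) adds -ul, so the same rule applies.
So tirruk → tirrukul.

tirrukul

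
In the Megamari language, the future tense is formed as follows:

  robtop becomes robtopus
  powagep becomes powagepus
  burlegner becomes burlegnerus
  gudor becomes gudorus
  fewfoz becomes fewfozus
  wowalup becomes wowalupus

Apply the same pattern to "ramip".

Every pair shown (robtop → robtopus, powagep → powagepus, burlegner → burlegnerus, …) follows the same rule: add -us.
So ramip → ramipus.

ramipus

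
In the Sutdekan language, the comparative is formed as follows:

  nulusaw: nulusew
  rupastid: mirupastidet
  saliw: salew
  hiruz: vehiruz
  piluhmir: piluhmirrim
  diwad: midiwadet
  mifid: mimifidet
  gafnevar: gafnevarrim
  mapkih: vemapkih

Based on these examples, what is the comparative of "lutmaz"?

"lutmaz" ends in -z. The one such stem in the data (hiruz → vehiruz) adds the prefix ve-, so the same rule applies.
The other patterns: stems ending in -d add mi- … -et around the stem; stems ending in -w change the last vowel to 'e'; stems ending in -r double the final consonant and add -im.
So lutmaz → velutmaz.

velutmaz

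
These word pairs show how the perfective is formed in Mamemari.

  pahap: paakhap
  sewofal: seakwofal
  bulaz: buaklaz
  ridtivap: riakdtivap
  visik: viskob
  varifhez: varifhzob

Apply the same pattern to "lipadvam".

bulaz and varifhez both end in -z yet inflect differently (buaklaz, varifhzob), so the final letter is not what conditions the rule; the last vowel is.
"lipadvam" has last vowel 'a'. The stems whose last vowel is 'a' (pahap → paakhap, sewofal → seakwofal, bulaz → buaklaz) insert -ak- after the first vowel.
The other pattern: stems whose last vowel is 'e' or 'i' delete the last vowel and add -ob.
So lipadvam → liakpadvam.

liakpadvam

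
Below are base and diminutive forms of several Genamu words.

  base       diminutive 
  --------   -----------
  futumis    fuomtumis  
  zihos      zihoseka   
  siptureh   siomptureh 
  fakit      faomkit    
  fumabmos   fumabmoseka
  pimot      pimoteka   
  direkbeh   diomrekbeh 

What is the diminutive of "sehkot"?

sehkoteka

pimot and fakit both end in -t yet inflect differently (pimoteka, faomkit), so the final letter is not what conditions the rule; the last vowel is.
"sehkot" has last vowel 'o'. The stems whose last vowel is 'o' (fumabmos → fumabmoseka, pimot → pimoteka, zihos → zihoseka) add -eka.
The other pattern: stems whose last vowel is 'e' or 'i' insert -om- after the first vowel.
So sehkot → sehkoteka.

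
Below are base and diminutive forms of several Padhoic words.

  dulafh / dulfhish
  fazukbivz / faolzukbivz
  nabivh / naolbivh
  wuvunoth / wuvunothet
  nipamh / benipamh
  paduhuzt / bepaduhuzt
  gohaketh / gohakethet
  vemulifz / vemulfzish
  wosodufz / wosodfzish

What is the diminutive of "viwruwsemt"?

beviwruwsemt

nabivh and gohaketh both end in -h yet inflect differently (naolbivh, gohakethet), so the final letter is not what conditions the rule; the second-to-last letter is.
"viwruwsemt" has second-to-last letter 'm'. The one such stem in the data (nipamh → benipamh) adds the prefix be-, so the same rule applies.
So viwruwsemt → beviwruwsemt.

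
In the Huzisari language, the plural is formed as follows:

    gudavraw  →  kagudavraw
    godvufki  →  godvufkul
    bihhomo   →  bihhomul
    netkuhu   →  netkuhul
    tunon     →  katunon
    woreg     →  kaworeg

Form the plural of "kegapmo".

"kegapmo" ends in a vowel. The stems ending in a vowel (netkuhu → netkuhul, godvufki → godvufkul, bihhomo → bihhomul) drop the final letter and add -ul.
So kegapmo → kegapmul.

kegapmul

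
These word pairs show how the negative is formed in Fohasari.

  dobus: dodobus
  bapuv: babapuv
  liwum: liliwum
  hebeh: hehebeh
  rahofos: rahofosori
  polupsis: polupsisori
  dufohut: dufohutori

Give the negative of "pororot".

pororotori

"pororot" has 3 vowels. The stems with 3 vowels (rahofos → rahofosori, polupsis → polupsisori, dufohut → dufohutori) add -ori.
So pororot → pororotori.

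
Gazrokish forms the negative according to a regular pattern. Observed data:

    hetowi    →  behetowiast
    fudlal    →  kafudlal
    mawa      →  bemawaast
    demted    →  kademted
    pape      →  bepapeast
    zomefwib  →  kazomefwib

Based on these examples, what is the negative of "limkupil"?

kalimkupil

"limkupil" ends in a consonant. The stems ending in a consonant (zomefwib → kazomefwib, demted → kademted, fudlal → kafudlal) add the prefix ka-.
The other pattern: stems ending in a vowel add be- … -ast around the stem.
So limkupil → kalimkupil.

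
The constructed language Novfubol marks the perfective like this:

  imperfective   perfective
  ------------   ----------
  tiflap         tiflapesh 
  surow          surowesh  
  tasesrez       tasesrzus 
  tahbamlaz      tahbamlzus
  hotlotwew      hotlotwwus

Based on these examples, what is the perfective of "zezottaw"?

zezottwus

surow and hotlotwew both end in -w yet inflect differently (surowesh, hotlotwwus), so the final letter is not what conditions the rule; the number of vowels is.
"zezottaw" has 3 vowels. The stems with 3 vowels (tasesrez → tasesrzus, tahbamlaz → tahbamlzus, hotlotwew → hotlotwwus) delete the last vowel and add -us.
The other pattern: stems with 2 vowels add -esh.
So zezottaw → zezottwus.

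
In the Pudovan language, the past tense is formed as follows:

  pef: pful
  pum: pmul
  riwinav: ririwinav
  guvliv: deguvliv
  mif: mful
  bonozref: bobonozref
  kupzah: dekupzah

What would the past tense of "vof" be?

guvliv and riwinav both end in -v yet inflect differently (deguvliv, ririwinav), so the final letter is not what conditions the rule; the number of vowels is.
"vof" has 1 vowel. The stems with 1 vowel (pef → pful, mif → mful, pum → pmul) delete the last vowel and add -ul.
So vof → vful.

vful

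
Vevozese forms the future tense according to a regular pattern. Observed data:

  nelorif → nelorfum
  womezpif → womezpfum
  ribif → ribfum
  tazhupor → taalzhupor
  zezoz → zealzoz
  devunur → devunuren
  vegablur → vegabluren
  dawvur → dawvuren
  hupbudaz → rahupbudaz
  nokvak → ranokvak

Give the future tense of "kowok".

koalwok

tazhupor and devunur both end in -r yet inflect differently (taalzhupor, devunuren), so the final letter is not what conditions the rule; the last vowel is.
"kowok" has last vowel 'o'. The stems whose last vowel is 'o' (tazhupor → taalzhupor, zezoz → zealzoz) insert -al- after the first vowel.
The other patterns: stems whose last vowel is 'i' delete the last vowel and add -um; stems whose last vowel is 'u' add -en; stems whose last vowel is 'a' add the prefix ra-.
So kowok → koalwok.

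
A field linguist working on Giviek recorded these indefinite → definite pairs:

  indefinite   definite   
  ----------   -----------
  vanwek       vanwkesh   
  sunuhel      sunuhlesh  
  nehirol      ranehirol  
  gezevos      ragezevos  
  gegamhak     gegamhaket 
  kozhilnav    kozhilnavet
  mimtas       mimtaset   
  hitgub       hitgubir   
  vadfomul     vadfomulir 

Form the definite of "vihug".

sunuhel and nehirol both end in -l yet inflect differently (sunuhlesh, ranehirol), so the final letter is not what conditions the rule; the last vowel is.
"vihug" has last vowel 'u'. The stems whose last vowel is 'u' (hitgub → hitgubir, vadfomul → vadfomulir) add -ir.
The other patterns: stems whose last vowel is 'e' delete the last vowel and add -esh; stems whose last vowel is 'o' add the prefix ra-; stems whose last vowel is 'a' add -et.
So vihug → vihugir.

vihugir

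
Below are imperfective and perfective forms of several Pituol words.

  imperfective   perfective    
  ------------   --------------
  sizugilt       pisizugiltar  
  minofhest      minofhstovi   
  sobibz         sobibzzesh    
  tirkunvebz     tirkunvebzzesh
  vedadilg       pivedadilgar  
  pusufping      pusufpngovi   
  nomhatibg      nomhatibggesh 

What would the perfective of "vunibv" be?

vunibvvesh

vedadilg and nomhatibg both end in -g yet inflect differently (pivedadilgar, nomhatibggesh), so the final letter is not what conditions the rule; the second-to-last letter is.
"vunibv" has second-to-last letter 'b'. The stems whose second-to-last letter is 'b' (tirkunvebz → tirkunvebzzesh, nomhatibg → nomhatibggesh, sobibz → sobibzzesh) double the final consonant and add -esh.
The other patterns: stems whose second-to-last letter is 'l' add pi- … -ar around the stem; stems whose second-to-last letter is 'n' or 's' delete the last vowel and add -ovi.
So vunibv → vunibvvesh.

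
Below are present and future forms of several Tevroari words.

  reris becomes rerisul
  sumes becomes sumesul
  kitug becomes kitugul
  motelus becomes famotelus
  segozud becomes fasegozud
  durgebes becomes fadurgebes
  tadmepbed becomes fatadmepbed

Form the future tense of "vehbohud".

favehbohud

reris and motelus both end in -s yet inflect differently (rerisul, famotelus), so the final letter is not what conditions the rule; the number of vowels is.
"vehbohud" has 3 vowels. The stems with 3 vowels (motelus → famotelus, segozud → fasegozud, durgebes → fadurgebes) add the prefix fa-.
The other pattern: stems with 2 vowels add -ul.
So vehbohud → favehbohud.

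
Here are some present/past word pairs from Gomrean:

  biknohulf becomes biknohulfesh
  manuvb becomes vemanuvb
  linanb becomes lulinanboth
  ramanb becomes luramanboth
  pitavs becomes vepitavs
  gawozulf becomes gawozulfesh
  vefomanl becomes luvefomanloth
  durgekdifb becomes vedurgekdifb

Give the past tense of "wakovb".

"wakovb" has second-to-last letter 'v'. The stems whose second-to-last letter is 'v' (pitavs → vepitavs, manuvb → vemanuvb) add the prefix ve-.
The other patterns: stems whose second-to-last letter is 'n' add lu- … -oth around the stem; stems whose second-to-last letter is 'l' add -esh.
So wakovb → vewakovb.

vewakovb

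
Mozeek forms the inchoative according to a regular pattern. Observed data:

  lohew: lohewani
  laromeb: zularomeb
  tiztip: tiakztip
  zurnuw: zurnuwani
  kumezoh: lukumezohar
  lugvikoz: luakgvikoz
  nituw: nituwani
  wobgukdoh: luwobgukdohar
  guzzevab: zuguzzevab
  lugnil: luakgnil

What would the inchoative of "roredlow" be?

lohew and laromeb both have last vowel 'e' yet inflect differently (lohewani, zularomeb), so the last vowel is not what conditions the rule; the final letter is.
"roredlow" ends in -w. The stems ending in -w (nituw → nituwani, lohew → lohewani, zurnuw → zurnuwani) add -ani.
The other patterns: stems ending in -h add lu- … -ar around the stem; stems ending in -b add the prefix zu-; stems ending in -l, -p or -z insert -ak- after the first vowel.
So roredlow → roredlowani.

roredlowani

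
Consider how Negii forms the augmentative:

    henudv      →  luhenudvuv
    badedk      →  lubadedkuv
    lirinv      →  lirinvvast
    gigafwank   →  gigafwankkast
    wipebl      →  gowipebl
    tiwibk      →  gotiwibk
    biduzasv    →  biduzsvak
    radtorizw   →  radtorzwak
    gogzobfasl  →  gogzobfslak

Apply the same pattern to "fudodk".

henudv and lirinv both end in -v yet inflect differently (luhenudvuv, lirinvvast), so the final letter is not what conditions the rule; the second-to-last letter is.
"fudodk" has second-to-last letter 'd'. The stems whose second-to-last letter is 'd' (henudv → luhenudvuv, badedk → lubadedkuv) add lu- … -uv around the stem.
The other patterns: stems whose second-to-last letter is 'n' double the final consonant and add -ast; stems whose second-to-last letter is 'b' add the prefix go-; stems whose second-to-last letter is 's' or 'z' delete the last vowel and add -ak.
So fudodk → lufudodkuv.

lufudodkuv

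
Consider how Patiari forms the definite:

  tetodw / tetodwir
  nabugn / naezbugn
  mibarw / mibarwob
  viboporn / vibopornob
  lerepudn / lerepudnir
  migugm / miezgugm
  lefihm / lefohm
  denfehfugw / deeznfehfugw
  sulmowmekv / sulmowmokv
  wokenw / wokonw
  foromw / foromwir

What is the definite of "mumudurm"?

foromw and denfehfugw both end in -w yet inflect differently (foromwir, deeznfehfugw), so the final letter is not what conditions the rule; the second-to-last letter is.
"mumudurm" has second-to-last letter 'r'. The stems whose second-to-last letter is 'r' (viboporn → vibopornob, mibarw → mibarwob) add -ob.
The other patterns: stems whose second-to-last letter is 'd' or 'm' add -ir; stems whose second-to-last letter is 'g' insert -ez- after the first vowel; stems whose second-to-last letter is 'h', 'k' or 'n' change the last vowel to 'o'.
So mumudurm → mumudurmob.

mumudurmob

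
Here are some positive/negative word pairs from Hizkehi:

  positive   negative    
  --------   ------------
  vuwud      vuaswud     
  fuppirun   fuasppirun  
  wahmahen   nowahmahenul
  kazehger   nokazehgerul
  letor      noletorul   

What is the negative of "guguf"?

"guguf" has last vowel 'u'. The stems whose last vowel is 'u' (vuwud → vuaswud, fuppirun → fuasppirun) insert -as- after the first vowel.
So guguf → guasguf.

guasguf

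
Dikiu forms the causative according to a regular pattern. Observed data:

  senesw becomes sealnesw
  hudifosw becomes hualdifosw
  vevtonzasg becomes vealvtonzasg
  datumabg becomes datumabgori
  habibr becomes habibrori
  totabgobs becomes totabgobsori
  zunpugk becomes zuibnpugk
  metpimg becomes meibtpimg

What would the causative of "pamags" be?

vevtonzasg and datumabg both end in -g yet inflect differently (vealvtonzasg, datumabgori), so the final letter is not what conditions the rule; the second-to-last letter is.
"pamags" has second-to-last letter 'g'. The one such stem in the data (zunpugk → zuibnpugk) inserts -ib- after the first vowel (as does metpimg), so the same rule applies.
So pamags → paibmags.

paibmags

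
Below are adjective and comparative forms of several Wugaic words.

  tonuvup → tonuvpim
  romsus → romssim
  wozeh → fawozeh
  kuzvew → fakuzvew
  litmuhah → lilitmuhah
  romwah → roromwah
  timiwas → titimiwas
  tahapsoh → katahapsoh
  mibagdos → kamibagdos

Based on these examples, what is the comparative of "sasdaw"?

sasasdaw

"sasdaw" has last vowel 'a'. The stems whose last vowel is 'a' (litmuhah → lilitmuhah, romwah → roromwah, timiwas → titimiwas) repeat the first consonant+vowel as a prefix.
The other patterns: stems whose last vowel is 'u' delete the last vowel and add -im; stems whose last vowel is 'e' add the prefix fa-; stems whose last vowel is 'o' add the prefix ka-.
So sasdaw → sasasdaw.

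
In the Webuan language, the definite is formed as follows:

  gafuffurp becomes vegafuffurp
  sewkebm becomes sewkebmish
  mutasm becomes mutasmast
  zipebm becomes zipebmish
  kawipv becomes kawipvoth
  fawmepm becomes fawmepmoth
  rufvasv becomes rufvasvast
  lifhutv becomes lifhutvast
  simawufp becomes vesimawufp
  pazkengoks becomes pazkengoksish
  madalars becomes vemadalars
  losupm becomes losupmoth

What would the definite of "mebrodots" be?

mebrodotsast

losupm and zipebm both end in -m yet inflect differently (losupmoth, zipebmish), so the final letter is not what conditions the rule; the second-to-last letter is.
"mebrodots" has second-to-last letter 't'. The one such stem in the data (lifhutv → lifhutvast) adds -ast, so the same rule applies.
The other patterns: stems whose second-to-last letter is 'p' add -oth; stems whose second-to-last letter is 'f' or 'r' add the prefix ve-; stems whose second-to-last letter is 'b' or 'k' add -ish.
So mebrodots → mebrodotsast.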